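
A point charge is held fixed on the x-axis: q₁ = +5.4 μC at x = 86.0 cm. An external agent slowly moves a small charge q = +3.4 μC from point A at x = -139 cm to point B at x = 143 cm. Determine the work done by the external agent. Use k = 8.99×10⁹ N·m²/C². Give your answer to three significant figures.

For quasistatic motion the external work equals the change in potential energy: W_ext = qΔV = q(V_B − V_A).
At A: distance to the source charge is 2.25 m; V_A = kq₁/r = 2.16×10⁴ V.
At B: distance to the source charge is 0.570 m; V_B = kq₁/r = 8.52×10⁴ V.
ΔV = V_B − V_A = 6.36×10⁴ V.
W_ext = qΔV = (3.40×10⁻⁶ C)(6.36×10⁴ V) = 0.216 J.

0.216 J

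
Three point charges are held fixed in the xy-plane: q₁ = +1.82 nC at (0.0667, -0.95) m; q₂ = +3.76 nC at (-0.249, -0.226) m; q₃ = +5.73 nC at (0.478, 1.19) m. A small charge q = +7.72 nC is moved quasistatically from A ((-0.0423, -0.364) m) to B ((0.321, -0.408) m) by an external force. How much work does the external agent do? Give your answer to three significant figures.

For quasistatic motion the external work equals the change in potential energy: W_ext = qΔV = q(V_B − V_A).
At A: distances to the source charges are 0.596 m, 0.249 m, 1.64 m; V_A = Σ kqᵢ/rᵢ = 195 V.
At B: distances to the source charges are 0.599 m, 0.598 m, 1.61 m; V_B = Σ kqᵢ/rᵢ = 116 V.
ΔV = V_B − V_A = -79.0 V.
W_ext = qΔV = (7.72×10⁻⁹ C)(-79.0 V) = -6.10×10⁻⁷ J.

-6.10×10⁻⁷ J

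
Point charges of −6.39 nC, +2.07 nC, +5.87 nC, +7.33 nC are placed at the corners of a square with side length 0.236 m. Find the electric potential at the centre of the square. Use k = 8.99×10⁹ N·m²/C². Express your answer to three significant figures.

Electric potential is a scalar, so the contributions from each charge add algebraically: V = Σ kqᵢ/rᵢ.
The distance from each corner to the centre is a√2/2 = 0.167 m.
V = k[(-6.39×10⁻⁹)/(0.167) + (2.07×10⁻⁹)/(0.167) + (5.87×10⁻⁹)/(0.167) + (7.33×10⁻⁹)/(0.167)] = 478 V.

478 V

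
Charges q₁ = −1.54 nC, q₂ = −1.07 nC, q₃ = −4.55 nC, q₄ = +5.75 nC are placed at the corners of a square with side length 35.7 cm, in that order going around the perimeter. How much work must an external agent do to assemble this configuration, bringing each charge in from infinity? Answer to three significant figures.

The work to assemble the configuration equals its total potential energy, U = Σ kqᵢqⱼ/rᵢⱼ over all pairs.
The four side pairs have separation 0.357 m and the two diagonal pairs 0.505 m.
Summing all 6 pair terms gives U = -7.03×10⁻⁷ J.

-7.03×10⁻⁷ J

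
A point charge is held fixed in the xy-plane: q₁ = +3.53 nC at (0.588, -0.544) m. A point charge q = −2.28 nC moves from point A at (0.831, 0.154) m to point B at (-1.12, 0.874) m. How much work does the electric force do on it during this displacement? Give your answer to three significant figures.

-6.53×10⁻⁸ J

The work done by the electric force is W_field = −ΔU = −q(V_B − V_A) = q(V_A − V_B).
At A: distance to the source charge is 0.739 m; V_A = kq₁/r = 42.9 V.
At B: distance to the source charge is 2.22 m; V_B = kq₁/r = 14.3 V.
ΔV = V_B − V_A = -28.6 V.
W_field = −qΔV = −(-2.28×10⁻⁹ C)(-28.6 V) = -6.53×10⁻⁸ J.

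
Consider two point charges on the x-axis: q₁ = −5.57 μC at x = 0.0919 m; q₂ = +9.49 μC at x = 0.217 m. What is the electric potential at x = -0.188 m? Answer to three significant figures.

3.18×10⁴ V

The total potential is the scalar sum of each charge's contribution, V = Σ kqᵢ/rᵢ.
Distances from the field point to each charge: r₁ = 0.280 m, r₂ = 0.405 m.
V = k[(-5.57×10⁻⁶)/(0.280) + (9.49×10⁻⁶)/(0.405)] = 3.18×10⁴ V.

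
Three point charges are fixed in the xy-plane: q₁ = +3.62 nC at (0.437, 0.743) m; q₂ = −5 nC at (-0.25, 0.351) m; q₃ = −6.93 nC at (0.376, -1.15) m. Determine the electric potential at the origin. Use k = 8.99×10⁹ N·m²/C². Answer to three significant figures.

The total potential is the scalar sum of each charge's contribution, V = Σ kqᵢ/rᵢ.
Distances from the field point to each charge: r₁ = 0.862 m, r₂ = 0.431 m, r₃ = 1.21 m.
V = k[(3.62×10⁻⁹)/(0.862) + (-5.00×10⁻⁹)/(0.431) + (-6.93×10⁻⁹)/(1.21)] = -118 V.

-118 V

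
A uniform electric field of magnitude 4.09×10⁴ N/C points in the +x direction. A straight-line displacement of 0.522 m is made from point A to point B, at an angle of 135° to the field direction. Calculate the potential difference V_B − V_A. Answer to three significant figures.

1.51×10⁴ V

Only the component of displacement along E changes the potential: ΔV = −E·d·cosθ.
ΔV = −(4.09×10⁴ V/m)(0.522 m)cos135° = 1.51×10⁴ V.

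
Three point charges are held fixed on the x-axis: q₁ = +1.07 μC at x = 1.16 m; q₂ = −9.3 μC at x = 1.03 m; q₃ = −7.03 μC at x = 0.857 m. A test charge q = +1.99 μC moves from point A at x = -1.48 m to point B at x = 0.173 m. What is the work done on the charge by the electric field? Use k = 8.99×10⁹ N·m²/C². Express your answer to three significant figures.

The work done by the electric force is W_field = −ΔU = −q(V_B − V_A) = q(V_A − V_B).
At A: distances to the source charges are 2.64 m, 2.51 m, 2.34 m; V_A = Σ kqᵢ/rᵢ = -5.67×10⁴ V.
At B: distances to the source charges are 0.987 m, 0.857 m, 0.684 m; V_B = Σ kqᵢ/rᵢ = -1.80×10⁵ V.
ΔV = V_B − V_A = -1.24×10⁵ V.
W_field = −qΔV = −(1.99×10⁻⁶ C)(-1.24×10⁵ V) = 0.246 J.

0.246 J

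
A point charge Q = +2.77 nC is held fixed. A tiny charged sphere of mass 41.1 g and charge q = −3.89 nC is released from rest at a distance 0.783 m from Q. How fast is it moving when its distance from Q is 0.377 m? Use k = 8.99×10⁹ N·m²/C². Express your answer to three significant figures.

Only the electrostatic force acts, so mechanical energy is conserved: ½mv² = U₁ − U₂ = kQq(1/r₁ − 1/r₂).
U₁ − U₂ = (8.99×10⁹ N·m²/C²)(2.77×10⁻⁹ C)(-3.89×10⁻⁹ C)(1/0.783 − 1/0.377) = 1.33×10⁻⁷ J.
v = √(2·1.33×10⁻⁷/0.0411) = 2.55×10⁻³ m/s.

2.55×10⁻³ m/s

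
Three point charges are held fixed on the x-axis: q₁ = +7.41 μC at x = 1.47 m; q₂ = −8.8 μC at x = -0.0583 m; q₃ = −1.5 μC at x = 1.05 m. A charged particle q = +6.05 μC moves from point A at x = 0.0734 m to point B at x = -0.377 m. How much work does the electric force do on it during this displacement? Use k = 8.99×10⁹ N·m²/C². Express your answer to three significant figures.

-2.09 J

The work done by the electric force is W_field = −ΔU = −q(V_B − V_A) = q(V_A − V_B).
At A: distances to the source charges are 1.40 m, 0.132 m, 0.977 m; V_A = Σ kqᵢ/rᵢ = -5.67×10⁵ V.
At B: distances to the source charges are 1.85 m, 0.319 m, 1.43 m; V_B = Σ kqᵢ/rᵢ = -2.22×10⁵ V.
ΔV = V_B − V_A = 3.45×10⁵ V.
W_field = −qΔV = −(6.05×10⁻⁶ C)(3.45×10⁵ V) = -2.09 J.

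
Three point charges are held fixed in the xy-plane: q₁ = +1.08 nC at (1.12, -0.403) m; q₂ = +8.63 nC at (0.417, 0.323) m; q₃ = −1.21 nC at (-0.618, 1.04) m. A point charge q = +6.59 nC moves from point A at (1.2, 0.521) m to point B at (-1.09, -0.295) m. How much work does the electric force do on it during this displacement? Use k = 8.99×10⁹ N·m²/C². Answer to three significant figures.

The work done by the electric force is W_field = −ΔU = −q(V_B − V_A) = q(V_A − V_B).
At A: distances to the source charges are 0.927 m, 0.808 m, 1.89 m; V_A = Σ kqᵢ/rᵢ = 101 V.
At B: distances to the source charges are 2.21 m, 1.63 m, 1.42 m; V_B = Σ kqᵢ/rᵢ = 44.3 V.
ΔV = V_B − V_A = -56.4 V.
W_field = −qΔV = −(6.59×10⁻⁹ C)(-56.4 V) = 3.72×10⁻⁷ J.

3.72×10⁻⁷ J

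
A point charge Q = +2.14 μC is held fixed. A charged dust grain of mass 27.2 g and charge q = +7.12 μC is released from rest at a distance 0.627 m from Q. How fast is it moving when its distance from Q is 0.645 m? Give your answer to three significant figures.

Only the electrostatic force acts, so mechanical energy is conserved: ½mv² = U₁ − U₂ = kQq(1/r₁ − 1/r₂).
U₁ − U₂ = (8.99×10⁹ N·m²/C²)(2.14×10⁻⁶ C)(7.12×10⁻⁶ C)(1/0.627 − 1/0.645) = 6.10×10⁻³ J.
v = √(2·6.10×10⁻³/0.0272) = 0.670 m/s.

0.670 m/s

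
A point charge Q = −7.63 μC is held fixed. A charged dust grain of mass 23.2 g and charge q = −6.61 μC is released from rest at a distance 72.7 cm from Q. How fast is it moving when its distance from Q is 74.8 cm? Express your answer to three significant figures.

1.23 m/s

Only the electrostatic force acts, so mechanical energy is conserved: ½mv² = U₁ − U₂ = kQq(1/r₁ − 1/r₂).
U₁ − U₂ = (8.99×10⁹ N·m²/C²)(-7.63×10⁻⁶ C)(-6.61×10⁻⁶ C)(1/0.727 − 1/0.748) = 0.0175 J.
v = √(2·0.0175/0.0232) = 1.23 m/s.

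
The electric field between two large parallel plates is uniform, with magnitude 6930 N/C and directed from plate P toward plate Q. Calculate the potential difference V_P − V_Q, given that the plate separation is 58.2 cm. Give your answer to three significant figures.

In a uniform field, potential decreases in the direction of E: ΔV = −E·d for a displacement d parallel to E.
Going from Q to P is a displacement of 58.2 cm opposite to the field, so V_P − V_Q = +Ed = 4030 V.

4030 V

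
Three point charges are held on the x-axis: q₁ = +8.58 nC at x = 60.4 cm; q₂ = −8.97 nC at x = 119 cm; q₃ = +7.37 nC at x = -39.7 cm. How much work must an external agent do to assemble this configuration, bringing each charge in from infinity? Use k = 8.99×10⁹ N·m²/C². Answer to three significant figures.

The assembly work is the sum of pairwise potential energies, U = Σ_{i<j} kqᵢqⱼ/rᵢⱼ.
Pair separations: r₁₂ = 0.586 m, r₁₃ = 1.00 m, r₂₃ = 1.59 m.
U = (-1.18×10⁻⁶) + (5.68×10⁻⁷) + (-3.74×10⁻⁷) = -9.87×10⁻⁷ J.

-9.87×10⁻⁷ J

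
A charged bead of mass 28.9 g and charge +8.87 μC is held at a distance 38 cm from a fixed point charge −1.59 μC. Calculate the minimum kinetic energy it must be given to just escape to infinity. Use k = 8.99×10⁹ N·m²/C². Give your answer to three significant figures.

0.334 J

To just escape, total mechanical energy must reach zero at infinity: ½mv²_min + U = 0, so ½mv²_min = −U = |kQq|/r.
|U| = |kQq|/r = (8.99×10⁹ N·m²/C²)(1.59×10⁻⁶)(8.87×10⁻⁶)/(0.380) = 0.334 J.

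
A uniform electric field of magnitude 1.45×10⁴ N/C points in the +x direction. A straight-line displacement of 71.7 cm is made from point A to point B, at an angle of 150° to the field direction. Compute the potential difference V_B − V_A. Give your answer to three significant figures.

Only the component of displacement along E changes the potential: ΔV = −E·d·cosθ.
ΔV = −(1.45×10⁴ V/m)(0.717 m)cos150° = 9000 V.

9000 V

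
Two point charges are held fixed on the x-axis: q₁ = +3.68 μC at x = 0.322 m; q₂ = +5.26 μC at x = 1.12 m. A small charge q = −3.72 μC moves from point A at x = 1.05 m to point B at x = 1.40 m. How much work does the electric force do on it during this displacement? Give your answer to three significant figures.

The work done by the electric force is W_field = −ΔU = −q(V_B − V_A) = q(V_A − V_B).
At A: distances to the source charges are 0.728 m, 0.0700 m; V_A = Σ kqᵢ/rᵢ = 7.21×10⁵ V.
At B: distances to the source charges are 1.08 m, 0.280 m; V_B = Σ kqᵢ/rᵢ = 2.00×10⁵ V.
ΔV = V_B − V_A = -5.21×10⁵ V.
W_field = −qΔV = −(-3.72×10⁻⁶ C)(-5.21×10⁵ V) = -1.94 J.

-1.94 J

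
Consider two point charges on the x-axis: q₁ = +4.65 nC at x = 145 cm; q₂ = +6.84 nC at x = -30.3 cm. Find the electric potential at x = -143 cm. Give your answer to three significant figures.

Electric potential is a scalar, so the contributions from each charge add algebraically: V = Σ kqᵢ/rᵢ.
Distances from the field point to each charge: r₁ = 2.88 m, r₂ = 1.13 m.
V = k[(4.65×10⁻⁹)/(2.88) + (6.84×10⁻⁹)/(1.13)] = 69.1 V.

69.1 V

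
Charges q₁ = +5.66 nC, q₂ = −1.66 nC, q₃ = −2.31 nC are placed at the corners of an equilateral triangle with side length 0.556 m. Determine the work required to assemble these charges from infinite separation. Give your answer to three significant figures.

-3.01×10⁻⁷ J

The work to assemble the configuration equals its total potential energy, U = Σ kqᵢqⱼ/rᵢⱼ over all pairs.
All three pair separations equal the side length, 0.556 m.
U = (-1.52×10⁻⁷) + (-2.11×10⁻⁷) + (6.20×10⁻⁸) = -3.01×10⁻⁷ J.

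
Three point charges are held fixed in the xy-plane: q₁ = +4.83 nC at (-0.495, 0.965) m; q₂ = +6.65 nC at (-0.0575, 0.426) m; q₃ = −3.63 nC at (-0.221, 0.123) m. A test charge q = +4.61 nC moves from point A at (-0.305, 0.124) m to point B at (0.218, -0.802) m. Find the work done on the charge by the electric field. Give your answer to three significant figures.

The work done by the electric force is W_field = −ΔU = −q(V_B − V_A) = q(V_A − V_B).
At A: distances to the source charges are 0.862 m, 0.390 m, 0.0840 m; V_A = Σ kqᵢ/rᵢ = -185 V.
At B: distances to the source charges are 1.91 m, 1.26 m, 1.02 m; V_B = Σ kqᵢ/rᵢ = 38.4 V.
ΔV = V_B − V_A = 223 V.
W_field = −qΔV = −(4.61×10⁻⁹ C)(223 V) = -1.03×10⁻⁶ J.

-1.03×10⁻⁶ J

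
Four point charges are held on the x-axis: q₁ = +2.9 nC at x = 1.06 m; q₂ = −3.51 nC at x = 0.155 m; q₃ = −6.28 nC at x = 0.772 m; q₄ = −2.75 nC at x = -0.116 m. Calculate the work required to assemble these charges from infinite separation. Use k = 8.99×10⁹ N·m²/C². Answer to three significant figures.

The work to assemble the configuration equals its total potential energy, U = Σ kqᵢqⱼ/rᵢⱼ over all pairs.
Pair separations: r₁₂ = 0.905 m, r₁₃ = 0.288 m, r₁₄ = 1.18 m, r₂₃ = 0.617 m, r₂₄ = 0.271 m, r₃₄ = 0.888 m.
Summing all 6 pair terms gives U = 8.56×10⁻⁸ J.

8.56×10⁻⁸ J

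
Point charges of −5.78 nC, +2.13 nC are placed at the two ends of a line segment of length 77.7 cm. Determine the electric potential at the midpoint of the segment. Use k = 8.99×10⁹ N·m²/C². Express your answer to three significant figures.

The total potential is the scalar sum of each charge's contribution, V = Σ kqᵢ/rᵢ.
Each charge is 0.389 m from the midpoint.
V = k[(-5.78×10⁻⁹)/(0.389) + (2.13×10⁻⁹)/(0.389)] = -84.5 V.

-84.5 V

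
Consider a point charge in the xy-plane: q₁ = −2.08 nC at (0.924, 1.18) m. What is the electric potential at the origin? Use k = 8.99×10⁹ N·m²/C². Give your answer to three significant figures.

The total potential is the scalar sum of each charge's contribution, V = Σ kqᵢ/rᵢ.
Distances from the field point to each charge: r₁ = 1.50 m.
V = k[(-2.08×10⁻⁹)/(1.50)] = -12.5 V.

-12.5 V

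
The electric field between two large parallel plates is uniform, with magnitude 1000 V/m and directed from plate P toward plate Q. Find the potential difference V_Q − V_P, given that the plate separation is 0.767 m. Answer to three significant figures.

In a uniform field, potential decreases in the direction of E: ΔV = −E·d for a displacement d parallel to E.
Going from P to Q is a displacement of 0.767 m along the field, so V_Q − V_P = −Ed = -767 V.

-767 V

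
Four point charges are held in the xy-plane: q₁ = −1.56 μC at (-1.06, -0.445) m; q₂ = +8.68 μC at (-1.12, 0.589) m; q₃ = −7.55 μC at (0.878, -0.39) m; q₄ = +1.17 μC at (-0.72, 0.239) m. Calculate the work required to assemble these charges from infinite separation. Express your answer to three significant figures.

The assembly work is the sum of pairwise potential energies, U = Σ_{i<j} kqᵢqⱼ/rᵢⱼ.
Pair separations: r₁₂ = 1.04 m, r₁₃ = 1.94 m, r₁₄ = 0.764 m, r₂₃ = 2.22 m, r₂₄ = 0.532 m, r₃₄ = 1.72 m.
Summing all 6 pair terms gives U = -0.224 J.

-0.224 J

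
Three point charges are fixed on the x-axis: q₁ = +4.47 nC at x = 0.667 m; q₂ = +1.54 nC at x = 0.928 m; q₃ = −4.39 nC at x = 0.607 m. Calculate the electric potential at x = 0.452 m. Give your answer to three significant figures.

-38.6 V

The total potential is the scalar sum of each charge's contribution, V = Σ kqᵢ/rᵢ.
Distances from the field point to each charge: r₁ = 0.215 m, r₂ = 0.476 m, r₃ = 0.155 m.
V = k[(4.47×10⁻⁹)/(0.215) + (1.54×10⁻⁹)/(0.476) + (-4.39×10⁻⁹)/(0.155)] = -38.6 V.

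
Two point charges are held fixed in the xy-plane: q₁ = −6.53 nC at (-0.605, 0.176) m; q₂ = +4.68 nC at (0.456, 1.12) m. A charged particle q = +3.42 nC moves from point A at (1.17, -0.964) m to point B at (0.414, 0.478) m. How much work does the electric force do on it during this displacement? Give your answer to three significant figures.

The work done by the electric force is W_field = −ΔU = −q(V_B − V_A) = q(V_A − V_B).
At A: distances to the source charges are 2.11 m, 2.20 m; V_A = Σ kqᵢ/rᵢ = -8.73 V.
At B: distances to the source charges are 1.06 m, 0.643 m; V_B = Σ kqᵢ/rᵢ = 10.2 V.
ΔV = V_B − V_A = 18.9 V.
W_field = −qΔV = −(3.42×10⁻⁹ C)(18.9 V) = -6.46×10⁻⁸ J.

-6.46×10⁻⁸ J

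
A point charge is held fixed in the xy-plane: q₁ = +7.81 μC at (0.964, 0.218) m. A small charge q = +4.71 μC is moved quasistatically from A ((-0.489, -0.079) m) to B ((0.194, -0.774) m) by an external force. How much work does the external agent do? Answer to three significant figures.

For quasistatic motion the external work equals the change in potential energy: W_ext = qΔV = q(V_B − V_A).
At A: distance to the source charge is 1.48 m; V_A = kq₁/r = 4.73×10⁴ V.
At B: distance to the source charge is 1.26 m; V_B = kq₁/r = 5.59×10⁴ V.
ΔV = V_B − V_A = 8570 V.
W_ext = qΔV = (4.71×10⁻⁶ C)(8570 V) = 0.0404 J.

0.0404 J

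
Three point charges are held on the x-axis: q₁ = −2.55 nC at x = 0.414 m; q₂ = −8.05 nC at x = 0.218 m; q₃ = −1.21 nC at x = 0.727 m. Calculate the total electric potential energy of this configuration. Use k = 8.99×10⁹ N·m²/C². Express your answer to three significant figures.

1.20×10⁻⁶ J

The assembly work is the sum of pairwise potential energies, U = Σ_{i<j} kqᵢqⱼ/rᵢⱼ.
Pair separations: r₁₂ = 0.196 m, r₁₃ = 0.313 m, r₂₃ = 0.509 m.
U = (9.42×10⁻⁷) + (8.86×10⁻⁸) + (1.72×10⁻⁷) = 1.20×10⁻⁶ J.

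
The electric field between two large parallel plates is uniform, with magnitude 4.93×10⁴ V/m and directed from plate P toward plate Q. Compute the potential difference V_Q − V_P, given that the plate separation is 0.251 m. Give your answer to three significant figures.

-1.24×10⁴ V

In a uniform field, potential decreases in the direction of E: ΔV = −E·d for a displacement d parallel to E.
Going from P to Q is a displacement of 0.251 m along the field, so V_Q − V_P = −Ed = -1.24×10⁴ V.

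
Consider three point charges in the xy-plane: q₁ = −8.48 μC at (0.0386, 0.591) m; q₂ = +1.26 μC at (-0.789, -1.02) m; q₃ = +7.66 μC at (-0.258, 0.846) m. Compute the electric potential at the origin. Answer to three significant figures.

-4.21×10⁴ V

The total potential is the scalar sum of each charge's contribution, V = Σ kqᵢ/rᵢ.
Distances from the field point to each charge: r₁ = 0.592 m, r₂ = 1.29 m, r₃ = 0.884 m.
V = k[(-8.48×10⁻⁶)/(0.592) + (1.26×10⁻⁶)/(1.29) + (7.66×10⁻⁶)/(0.884)] = -4.21×10⁴ V.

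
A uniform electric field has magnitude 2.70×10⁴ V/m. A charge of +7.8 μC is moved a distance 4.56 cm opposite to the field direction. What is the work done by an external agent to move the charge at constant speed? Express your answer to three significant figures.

9.60×10⁻³ J

The potential change for a displacement 4.56 cm opposite to the field direction is ΔV = +Ed = 1230 V.
W_ext = qΔV = 9.60×10⁻³ J.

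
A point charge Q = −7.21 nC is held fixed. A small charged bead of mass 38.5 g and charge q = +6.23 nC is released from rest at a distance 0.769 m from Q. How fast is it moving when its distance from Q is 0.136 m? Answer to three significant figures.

0.0113 m/s

Only the electrostatic force acts, so mechanical energy is conserved: ½mv² = U₁ − U₂ = kQq(1/r₁ − 1/r₂).
U₁ − U₂ = (8.99×10⁹ N·m²/C²)(-7.21×10⁻⁹ C)(6.23×10⁻⁹ C)(1/0.769 − 1/0.136) = 2.44×10⁻⁶ J.
v = √(2·2.44×10⁻⁶/0.0385) = 0.0113 m/s.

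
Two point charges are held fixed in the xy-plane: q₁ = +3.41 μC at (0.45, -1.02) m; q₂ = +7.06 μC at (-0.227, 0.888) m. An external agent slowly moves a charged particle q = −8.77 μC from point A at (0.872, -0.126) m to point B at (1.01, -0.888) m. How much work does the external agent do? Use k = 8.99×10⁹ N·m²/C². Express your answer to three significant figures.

For quasistatic motion the external work equals the change in potential energy: W_ext = qΔV = q(V_B − V_A).
At A: distances to the source charges are 0.989 m, 1.50 m; V_A = Σ kqᵢ/rᵢ = 7.35×10⁴ V.
At B: distances to the source charges are 0.575 m, 2.16 m; V_B = Σ kqᵢ/rᵢ = 8.26×10⁴ V.
ΔV = V_B − V_A = 9150 V.
W_ext = qΔV = (-8.77×10⁻⁶ C)(9150 V) = -0.0803 J.

-0.0803 J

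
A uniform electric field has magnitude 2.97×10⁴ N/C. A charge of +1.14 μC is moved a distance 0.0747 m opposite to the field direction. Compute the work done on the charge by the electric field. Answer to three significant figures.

The potential change for a displacement 0.0747 m opposite to the field direction is ΔV = +Ed = 2220 V.
W_field = −qΔV = -2.53×10⁻³ J.

-2.53×10⁻³ J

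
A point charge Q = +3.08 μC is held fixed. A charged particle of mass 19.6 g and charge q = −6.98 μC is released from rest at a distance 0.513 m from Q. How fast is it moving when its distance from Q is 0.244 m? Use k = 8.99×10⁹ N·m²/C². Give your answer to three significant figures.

6.51 m/s

Only the electrostatic force acts, so mechanical energy is conserved: ½mv² = U₁ − U₂ = kQq(1/r₁ − 1/r₂).
U₁ − U₂ = (8.99×10⁹ N·m²/C²)(3.08×10⁻⁶ C)(-6.98×10⁻⁶ C)(1/0.513 − 1/0.244) = 0.415 J.
v = √(2·0.415/0.0196) = 6.51 m/s.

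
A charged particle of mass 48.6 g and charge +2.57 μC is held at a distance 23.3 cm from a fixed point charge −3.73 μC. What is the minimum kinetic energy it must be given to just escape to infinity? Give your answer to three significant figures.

0.370 J

To just escape, total mechanical energy must reach zero at infinity: ½mv²_min + U = 0, so ½mv²_min = −U = |kQq|/r.
|U| = |kQq|/r = (8.99×10⁹ N·m²/C²)(3.73×10⁻⁶)(2.57×10⁻⁶)/(0.233) = 0.370 J.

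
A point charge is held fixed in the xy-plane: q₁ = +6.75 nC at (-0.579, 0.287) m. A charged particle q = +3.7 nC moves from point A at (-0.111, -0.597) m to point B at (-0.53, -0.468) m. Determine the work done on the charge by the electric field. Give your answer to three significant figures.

-7.23×10⁻⁸ J

The work done by the electric force is W_field = −ΔU = −q(V_B − V_A) = q(V_A − V_B).
At A: distance to the source charge is 1.00 m; V_A = kq₁/r = 60.7 V.
At B: distance to the source charge is 0.757 m; V_B = kq₁/r = 80.2 V.
ΔV = V_B − V_A = 19.5 V.
W_field = −qΔV = −(3.70×10⁻⁹ C)(19.5 V) = -7.23×10⁻⁸ J.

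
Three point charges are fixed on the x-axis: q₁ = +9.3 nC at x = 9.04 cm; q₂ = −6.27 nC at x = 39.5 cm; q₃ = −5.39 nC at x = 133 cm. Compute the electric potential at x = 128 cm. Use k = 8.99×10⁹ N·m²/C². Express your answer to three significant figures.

Electric potential is a scalar, so the contributions from each charge add algebraically: V = Σ kqᵢ/rᵢ.
Distances from the field point to each charge: r₁ = 1.19 m, r₂ = 0.885 m, r₃ = 0.0500 m.
V = k[(9.30×10⁻⁹)/(1.19) + (-6.27×10⁻⁹)/(0.885) + (-5.39×10⁻⁹)/(0.0500)] = -963 V.

-963 V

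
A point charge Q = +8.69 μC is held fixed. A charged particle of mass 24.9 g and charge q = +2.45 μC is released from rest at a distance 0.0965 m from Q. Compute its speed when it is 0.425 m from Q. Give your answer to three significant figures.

11.1 m/s

Only the electrostatic force acts, so mechanical energy is conserved: ½mv² = U₁ − U₂ = kQq(1/r₁ − 1/r₂).
U₁ − U₂ = (8.99×10⁹ N·m²/C²)(8.69×10⁻⁶ C)(2.45×10⁻⁶ C)(1/0.0965 − 1/0.425) = 1.53 J.
v = √(2·1.53/0.0249) = 11.1 m/s.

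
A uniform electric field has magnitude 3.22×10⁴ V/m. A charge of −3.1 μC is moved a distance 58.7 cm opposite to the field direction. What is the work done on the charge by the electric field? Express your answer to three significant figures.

The potential change for a displacement 58.7 cm opposite to the field direction is ΔV = +Ed = 1.89×10⁴ V.
W_field = −qΔV = 0.0586 J.

0.0586 J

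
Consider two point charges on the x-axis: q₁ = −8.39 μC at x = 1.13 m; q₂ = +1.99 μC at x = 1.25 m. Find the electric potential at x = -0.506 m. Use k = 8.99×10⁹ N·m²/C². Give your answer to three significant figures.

Electric potential is a scalar, so the contributions from each charge add algebraically: V = Σ kqᵢ/rᵢ.
Distances from the field point to each charge: r₁ = 1.64 m, r₂ = 1.76 m.
V = k[(-8.39×10⁻⁶)/(1.64) + (1.99×10⁻⁶)/(1.76)] = -3.59×10⁴ V.

-3.59×10⁴ V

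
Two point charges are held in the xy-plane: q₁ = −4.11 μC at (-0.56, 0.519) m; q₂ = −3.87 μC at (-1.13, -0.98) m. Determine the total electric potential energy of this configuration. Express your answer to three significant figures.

0.0892 J

The assembly work is the sum of pairwise potential energies, U = Σ_{i<j} kqᵢqⱼ/rᵢⱼ.
Pair separations: r₁₂ = 1.60 m.
U = (0.0892) = 0.0892 J.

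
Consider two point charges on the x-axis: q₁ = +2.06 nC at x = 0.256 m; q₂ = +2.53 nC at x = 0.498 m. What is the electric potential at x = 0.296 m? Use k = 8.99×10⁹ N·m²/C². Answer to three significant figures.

The total potential is the scalar sum of each charge's contribution, V = Σ kqᵢ/rᵢ.
Distances from the field point to each charge: r₁ = 0.0400 m, r₂ = 0.202 m.
V = k[(2.06×10⁻⁹)/(0.0400) + (2.53×10⁻⁹)/(0.202)] = 576 V.

576 V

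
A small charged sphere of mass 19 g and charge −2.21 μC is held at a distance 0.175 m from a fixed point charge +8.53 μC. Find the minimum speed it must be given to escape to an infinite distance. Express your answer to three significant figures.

10.1 m/s

To just escape, total mechanical energy must reach zero at infinity: ½mv²_min + U = 0, so ½mv²_min = −U = |kQq|/r.
|U| = |kQq|/r = (8.99×10⁹ N·m²/C²)(8.53×10⁻⁶)(2.21×10⁻⁶)/(0.175) = 0.968 J.
v_min = √(2|U|/m) = √(2·0.968/0.0190) = 10.1 m/s.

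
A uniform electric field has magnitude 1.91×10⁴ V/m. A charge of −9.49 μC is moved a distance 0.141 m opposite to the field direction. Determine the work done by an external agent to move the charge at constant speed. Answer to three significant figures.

-0.0256 J

The potential change for a displacement 0.141 m opposite to the field direction is ΔV = +Ed = 2690 V.
W_ext = qΔV = -0.0256 J.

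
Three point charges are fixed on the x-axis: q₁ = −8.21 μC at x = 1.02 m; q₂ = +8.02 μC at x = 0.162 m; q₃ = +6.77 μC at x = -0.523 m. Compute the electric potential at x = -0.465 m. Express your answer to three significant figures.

1.11×10⁶ V

The total potential is the scalar sum of each charge's contribution, V = Σ kqᵢ/rᵢ.
Distances from the field point to each charge: r₁ = 1.49 m, r₂ = 0.627 m, r₃ = 0.0580 m.
V = k[(-8.21×10⁻⁶)/(1.49) + (8.02×10⁻⁶)/(0.627) + (6.77×10⁻⁶)/(0.0580)] = 1.11×10⁶ V.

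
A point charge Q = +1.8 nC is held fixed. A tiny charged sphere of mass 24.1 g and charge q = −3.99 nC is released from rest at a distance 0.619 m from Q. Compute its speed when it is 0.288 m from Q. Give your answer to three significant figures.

Only the electrostatic force acts, so mechanical energy is conserved: ½mv² = U₁ − U₂ = kQq(1/r₁ − 1/r₂).
U₁ − U₂ = (8.99×10⁹ N·m²/C²)(1.80×10⁻⁹ C)(-3.99×10⁻⁹ C)(1/0.619 − 1/0.288) = 1.20×10⁻⁷ J.
v = √(2·1.20×10⁻⁷/0.0241) = 3.15×10⁻³ m/s.

3.15×10⁻³ m/s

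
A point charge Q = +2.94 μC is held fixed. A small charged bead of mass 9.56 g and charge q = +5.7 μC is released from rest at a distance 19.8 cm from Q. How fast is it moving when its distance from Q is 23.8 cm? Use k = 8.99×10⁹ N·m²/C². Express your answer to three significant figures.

5.17 m/s

Only the electrostatic force acts, so mechanical energy is conserved: ½mv² = U₁ − U₂ = kQq(1/r₁ − 1/r₂).
U₁ − U₂ = (8.99×10⁹ N·m²/C²)(2.94×10⁻⁶ C)(5.70×10⁻⁶ C)(1/0.198 − 1/0.238) = 0.128 J.
v = √(2·0.128/9.56×10⁻³) = 5.17 m/s.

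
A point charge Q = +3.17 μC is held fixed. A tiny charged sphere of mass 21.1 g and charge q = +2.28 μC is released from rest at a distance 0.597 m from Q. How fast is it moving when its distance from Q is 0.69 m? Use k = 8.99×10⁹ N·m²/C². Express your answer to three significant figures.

1.18 m/s

Only the electrostatic force acts, so mechanical energy is conserved: ½mv² = U₁ − U₂ = kQq(1/r₁ − 1/r₂).
U₁ − U₂ = (8.99×10⁹ N·m²/C²)(3.17×10⁻⁶ C)(2.28×10⁻⁶ C)(1/0.597 − 1/0.690) = 0.0147 J.
v = √(2·0.0147/0.0211) = 1.18 m/s.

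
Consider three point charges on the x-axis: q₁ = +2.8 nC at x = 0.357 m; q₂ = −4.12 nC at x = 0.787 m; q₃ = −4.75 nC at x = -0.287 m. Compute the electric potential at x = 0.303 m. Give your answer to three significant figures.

317 V

The total potential is the scalar sum of each charge's contribution, V = Σ kqᵢ/rᵢ.
Distances from the field point to each charge: r₁ = 0.0540 m, r₂ = 0.484 m, r₃ = 0.590 m.
V = k[(2.80×10⁻⁹)/(0.0540) + (-4.12×10⁻⁹)/(0.484) + (-4.75×10⁻⁹)/(0.590)] = 317 V.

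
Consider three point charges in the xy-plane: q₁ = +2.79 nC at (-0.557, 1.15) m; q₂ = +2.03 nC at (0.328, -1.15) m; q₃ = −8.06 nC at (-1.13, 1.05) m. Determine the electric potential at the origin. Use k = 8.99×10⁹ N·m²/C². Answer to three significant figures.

Electric potential is a scalar, so the contributions from each charge add algebraically: V = Σ kqᵢ/rᵢ.
Distances from the field point to each charge: r₁ = 1.28 m, r₂ = 1.20 m, r₃ = 1.54 m.
V = k[(2.79×10⁻⁹)/(1.28) + (2.03×10⁻⁹)/(1.20) + (-8.06×10⁻⁹)/(1.54)] = -12.1 V.

-12.1 V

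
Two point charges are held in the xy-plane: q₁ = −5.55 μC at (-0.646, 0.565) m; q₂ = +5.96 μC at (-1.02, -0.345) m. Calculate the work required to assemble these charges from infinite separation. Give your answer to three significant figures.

The work to assemble the configuration equals its total potential energy, U = Σ kqᵢqⱼ/rᵢⱼ over all pairs.
Pair separations: r₁₂ = 0.984 m.
U = (-0.302) = -0.302 J.

-0.302 J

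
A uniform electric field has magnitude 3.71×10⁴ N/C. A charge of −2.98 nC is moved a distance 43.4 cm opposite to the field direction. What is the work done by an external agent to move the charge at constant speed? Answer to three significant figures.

-4.80×10⁻⁵ J

The potential change for a displacement 43.4 cm opposite to the field direction is ΔV = +Ed = 1.61×10⁴ V.
W_ext = qΔV = -4.80×10⁻⁵ J.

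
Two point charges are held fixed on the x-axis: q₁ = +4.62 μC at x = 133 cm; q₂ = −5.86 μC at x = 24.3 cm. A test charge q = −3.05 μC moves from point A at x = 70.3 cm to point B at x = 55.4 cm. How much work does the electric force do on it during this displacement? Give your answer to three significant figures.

-0.206 J

The work done by the electric force is W_field = −ΔU = −q(V_B − V_A) = q(V_A − V_B).
At A: distances to the source charges are 0.627 m, 0.460 m; V_A = Σ kqᵢ/rᵢ = -4.83×10⁴ V.
At B: distances to the source charges are 0.776 m, 0.311 m; V_B = Σ kqᵢ/rᵢ = -1.16×10⁵ V.
ΔV = V_B − V_A = -6.76×10⁴ V.
W_field = −qΔV = −(-3.05×10⁻⁶ C)(-6.76×10⁴ V) = -0.206 J.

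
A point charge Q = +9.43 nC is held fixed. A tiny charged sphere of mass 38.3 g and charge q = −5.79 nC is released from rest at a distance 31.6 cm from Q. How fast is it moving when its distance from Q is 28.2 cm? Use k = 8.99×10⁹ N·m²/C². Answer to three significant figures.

3.13×10⁻³ m/s

Only the electrostatic force acts, so mechanical energy is conserved: ½mv² = U₁ − U₂ = kQq(1/r₁ − 1/r₂).
U₁ − U₂ = (8.99×10⁹ N·m²/C²)(9.43×10⁻⁹ C)(-5.79×10⁻⁹ C)(1/0.316 − 1/0.282) = 1.87×10⁻⁷ J.
v = √(2·1.87×10⁻⁷/0.0383) = 3.13×10⁻³ m/s.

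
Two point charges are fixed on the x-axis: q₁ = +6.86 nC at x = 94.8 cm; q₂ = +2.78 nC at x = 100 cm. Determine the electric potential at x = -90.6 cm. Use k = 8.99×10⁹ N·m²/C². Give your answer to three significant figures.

The total potential is the scalar sum of each charge's contribution, V = Σ kqᵢ/rᵢ.
Distances from the field point to each charge: r₁ = 1.85 m, r₂ = 1.91 m.
V = k[(6.86×10⁻⁹)/(1.85) + (2.78×10⁻⁹)/(1.91)] = 46.4 V.

46.4 V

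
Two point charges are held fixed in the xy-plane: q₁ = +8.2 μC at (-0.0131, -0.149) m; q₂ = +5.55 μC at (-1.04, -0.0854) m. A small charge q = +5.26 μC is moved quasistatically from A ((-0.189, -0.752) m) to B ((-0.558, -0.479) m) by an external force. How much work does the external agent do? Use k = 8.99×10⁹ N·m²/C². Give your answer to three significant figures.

For quasistatic motion the external work equals the change in potential energy: W_ext = qΔV = q(V_B − V_A).
At A: distances to the source charges are 0.628 m, 1.08 m; V_A = Σ kqᵢ/rᵢ = 1.64×10⁵ V.
At B: distances to the source charges are 0.637 m, 0.622 m; V_B = Σ kqᵢ/rᵢ = 1.96×10⁵ V.
ΔV = V_B − V_A = 3.24×10⁴ V.
W_ext = qΔV = (5.26×10⁻⁶ C)(3.24×10⁴ V) = 0.170 J.

0.170 J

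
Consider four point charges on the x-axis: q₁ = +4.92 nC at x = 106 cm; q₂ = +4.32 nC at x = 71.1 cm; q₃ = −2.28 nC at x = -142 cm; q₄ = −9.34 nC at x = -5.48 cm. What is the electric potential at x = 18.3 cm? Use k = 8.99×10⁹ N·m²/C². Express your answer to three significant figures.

The total potential is the scalar sum of each charge's contribution, V = Σ kqᵢ/rᵢ.
Distances from the field point to each charge: r₁ = 0.877 m, r₂ = 0.528 m, r₃ = 1.60 m, r₄ = 0.238 m.
V = k[(4.92×10⁻⁹)/(0.877) + (4.32×10⁻⁹)/(0.528) + (-2.28×10⁻⁹)/(1.60) + (-9.34×10⁻⁹)/(0.238)] = -242 V.

-242 V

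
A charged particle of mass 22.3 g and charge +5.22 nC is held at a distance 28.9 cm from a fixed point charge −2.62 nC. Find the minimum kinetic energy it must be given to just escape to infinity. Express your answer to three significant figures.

4.25×10⁻⁷ J

To just escape, total mechanical energy must reach zero at infinity: ½mv²_min + U = 0, so ½mv²_min = −U = |kQq|/r.
|U| = |kQq|/r = (8.99×10⁹ N·m²/C²)(2.62×10⁻⁹)(5.22×10⁻⁹)/(0.289) = 4.25×10⁻⁷ J.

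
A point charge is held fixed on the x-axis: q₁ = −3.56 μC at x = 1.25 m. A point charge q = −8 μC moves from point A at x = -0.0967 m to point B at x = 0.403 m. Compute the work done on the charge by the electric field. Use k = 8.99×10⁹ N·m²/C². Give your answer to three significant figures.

The work done by the electric force is W_field = −ΔU = −q(V_B − V_A) = q(V_A − V_B).
At A: distance to the source charge is 1.35 m; V_A = kq₁/r = -2.38×10⁴ V.
At B: distance to the source charge is 0.847 m; V_B = kq₁/r = -3.78×10⁴ V.
ΔV = V_B − V_A = -1.40×10⁴ V.
W_field = −qΔV = −(-8.00×10⁻⁶ C)(-1.40×10⁴ V) = -0.112 J.

-0.112 J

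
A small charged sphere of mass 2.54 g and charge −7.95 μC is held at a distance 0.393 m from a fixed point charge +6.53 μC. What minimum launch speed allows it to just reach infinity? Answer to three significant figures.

To just escape, total mechanical energy must reach zero at infinity: ½mv²_min + U = 0, so ½mv²_min = −U = |kQq|/r.
|U| = |kQq|/r = (8.99×10⁹ N·m²/C²)(6.53×10⁻⁶)(7.95×10⁻⁶)/(0.393) = 1.19 J.
v_min = √(2|U|/m) = √(2·1.19/2.54×10⁻³) = 30.6 m/s.

30.6 m/s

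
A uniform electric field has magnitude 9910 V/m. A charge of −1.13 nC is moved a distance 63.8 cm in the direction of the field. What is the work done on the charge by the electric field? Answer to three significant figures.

The potential change for a displacement 63.8 cm in the direction of the field is ΔV = −Ed = -6320 V.
W_field = −qΔV = -7.14×10⁻⁶ J.

-7.14×10⁻⁶ J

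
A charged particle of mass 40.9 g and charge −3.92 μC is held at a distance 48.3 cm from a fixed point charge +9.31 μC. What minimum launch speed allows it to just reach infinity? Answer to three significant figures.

5.76 m/s

To just escape, total mechanical energy must reach zero at infinity: ½mv²_min + U = 0, so ½mv²_min = −U = |kQq|/r.
|U| = |kQq|/r = (8.99×10⁹ N·m²/C²)(9.31×10⁻⁶)(3.92×10⁻⁶)/(0.483) = 0.679 J.
v_min = √(2|U|/m) = √(2·0.679/0.0409) = 5.76 m/s.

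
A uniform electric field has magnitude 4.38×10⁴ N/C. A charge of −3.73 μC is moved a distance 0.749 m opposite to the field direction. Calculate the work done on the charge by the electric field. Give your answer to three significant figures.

The potential change for a displacement 0.749 m opposite to the field direction is ΔV = +Ed = 3.28×10⁴ V.
W_field = −qΔV = 0.122 J.

0.122 J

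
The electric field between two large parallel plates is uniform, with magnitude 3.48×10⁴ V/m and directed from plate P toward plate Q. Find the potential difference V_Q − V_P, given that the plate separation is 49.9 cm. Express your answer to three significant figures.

-1.74×10⁴ V

In a uniform field, potential decreases in the direction of E: ΔV = −E·d for a displacement d parallel to E.
Going from P to Q is a displacement of 49.9 cm along the field, so V_Q − V_P = −Ed = -1.74×10⁴ V.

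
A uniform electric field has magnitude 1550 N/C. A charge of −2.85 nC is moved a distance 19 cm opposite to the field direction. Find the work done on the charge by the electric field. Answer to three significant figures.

The potential change for a displacement 19 cm opposite to the field direction is ΔV = +Ed = 294 V.
W_field = −qΔV = 8.39×10⁻⁷ J.

8.39×10⁻⁷ J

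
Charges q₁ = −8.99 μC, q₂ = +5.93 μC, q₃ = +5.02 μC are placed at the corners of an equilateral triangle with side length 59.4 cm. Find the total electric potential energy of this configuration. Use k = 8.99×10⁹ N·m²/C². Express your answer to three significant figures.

The assembly work is the sum of pairwise potential energies, U = Σ_{i<j} kqᵢqⱼ/rᵢⱼ.
All three pair separations equal the side length, 0.594 m.
U = (-0.807) + (-0.683) + (0.451) = -1.04 J.

-1.04 J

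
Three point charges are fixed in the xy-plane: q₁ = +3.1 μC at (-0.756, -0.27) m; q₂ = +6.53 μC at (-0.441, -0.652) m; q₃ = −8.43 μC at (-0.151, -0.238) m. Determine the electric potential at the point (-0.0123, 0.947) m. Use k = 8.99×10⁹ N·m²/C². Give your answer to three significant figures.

-8520 V

The total potential is the scalar sum of each charge's contribution, V = Σ kqᵢ/rᵢ.
Distances from the field point to each charge: r₁ = 1.43 m, r₂ = 1.66 m, r₃ = 1.19 m.
V = k[(3.10×10⁻⁶)/(1.43) + (6.53×10⁻⁶)/(1.66) + (-8.43×10⁻⁶)/(1.19)] = -8520 V.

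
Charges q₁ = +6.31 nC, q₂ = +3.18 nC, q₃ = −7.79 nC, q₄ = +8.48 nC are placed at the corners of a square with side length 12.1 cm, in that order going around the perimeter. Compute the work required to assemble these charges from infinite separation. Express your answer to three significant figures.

The assembly work is the sum of pairwise potential energies, U = Σ_{i<j} kqᵢqⱼ/rᵢⱼ.
The four side pairs have separation 0.121 m and the two diagonal pairs 0.171 m.
Summing all 6 pair terms gives U = -2.45×10⁻⁶ J.

-2.45×10⁻⁶ J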